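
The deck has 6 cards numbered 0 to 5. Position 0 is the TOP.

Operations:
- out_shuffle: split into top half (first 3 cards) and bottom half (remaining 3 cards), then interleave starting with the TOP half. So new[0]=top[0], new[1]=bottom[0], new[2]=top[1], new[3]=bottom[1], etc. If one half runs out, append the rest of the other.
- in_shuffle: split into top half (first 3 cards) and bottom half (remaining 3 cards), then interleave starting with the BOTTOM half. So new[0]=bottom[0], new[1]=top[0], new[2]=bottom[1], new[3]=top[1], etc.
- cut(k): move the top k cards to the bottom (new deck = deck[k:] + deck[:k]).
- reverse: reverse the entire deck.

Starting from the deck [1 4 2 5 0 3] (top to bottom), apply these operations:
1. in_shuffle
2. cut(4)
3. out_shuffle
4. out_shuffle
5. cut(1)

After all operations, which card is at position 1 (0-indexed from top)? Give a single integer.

Answer: 1

Derivation:
After op 1 (in_shuffle): [5 1 0 4 3 2]
After op 2 (cut(4)): [3 2 5 1 0 4]
After op 3 (out_shuffle): [3 1 2 0 5 4]
After op 4 (out_shuffle): [3 0 1 5 2 4]
After op 5 (cut(1)): [0 1 5 2 4 3]
Position 1: card 1.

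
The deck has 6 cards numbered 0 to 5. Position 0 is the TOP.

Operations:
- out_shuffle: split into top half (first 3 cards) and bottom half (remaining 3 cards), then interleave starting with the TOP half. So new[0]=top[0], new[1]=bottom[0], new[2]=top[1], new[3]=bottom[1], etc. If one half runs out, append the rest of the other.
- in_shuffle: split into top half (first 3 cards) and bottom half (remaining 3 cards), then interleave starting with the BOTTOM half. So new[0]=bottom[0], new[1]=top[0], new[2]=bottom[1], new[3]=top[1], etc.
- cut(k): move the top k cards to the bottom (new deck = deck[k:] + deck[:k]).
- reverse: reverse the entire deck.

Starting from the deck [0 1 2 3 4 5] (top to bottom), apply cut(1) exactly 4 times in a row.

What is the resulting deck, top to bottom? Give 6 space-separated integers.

Answer: 4 5 0 1 2 3

Derivation:
After op 1 (cut(1)): [1 2 3 4 5 0]
After op 2 (cut(1)): [2 3 4 5 0 1]
After op 3 (cut(1)): [3 4 5 0 1 2]
After op 4 (cut(1)): [4 5 0 1 2 3]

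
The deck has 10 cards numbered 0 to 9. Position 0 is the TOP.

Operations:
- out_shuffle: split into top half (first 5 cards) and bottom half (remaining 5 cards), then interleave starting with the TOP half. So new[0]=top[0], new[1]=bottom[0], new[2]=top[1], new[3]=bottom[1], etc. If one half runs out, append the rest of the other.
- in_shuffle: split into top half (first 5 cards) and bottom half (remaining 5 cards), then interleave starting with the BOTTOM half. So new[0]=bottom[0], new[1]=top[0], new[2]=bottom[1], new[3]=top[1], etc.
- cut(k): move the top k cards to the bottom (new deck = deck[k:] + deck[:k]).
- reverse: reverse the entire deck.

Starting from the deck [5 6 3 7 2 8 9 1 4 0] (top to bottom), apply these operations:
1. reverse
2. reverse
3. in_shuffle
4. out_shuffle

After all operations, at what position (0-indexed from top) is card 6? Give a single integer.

After op 1 (reverse): [0 4 1 9 8 2 7 3 6 5]
After op 2 (reverse): [5 6 3 7 2 8 9 1 4 0]
After op 3 (in_shuffle): [8 5 9 6 1 3 4 7 0 2]
After op 4 (out_shuffle): [8 3 5 4 9 7 6 0 1 2]
Card 6 is at position 6.

Answer: 6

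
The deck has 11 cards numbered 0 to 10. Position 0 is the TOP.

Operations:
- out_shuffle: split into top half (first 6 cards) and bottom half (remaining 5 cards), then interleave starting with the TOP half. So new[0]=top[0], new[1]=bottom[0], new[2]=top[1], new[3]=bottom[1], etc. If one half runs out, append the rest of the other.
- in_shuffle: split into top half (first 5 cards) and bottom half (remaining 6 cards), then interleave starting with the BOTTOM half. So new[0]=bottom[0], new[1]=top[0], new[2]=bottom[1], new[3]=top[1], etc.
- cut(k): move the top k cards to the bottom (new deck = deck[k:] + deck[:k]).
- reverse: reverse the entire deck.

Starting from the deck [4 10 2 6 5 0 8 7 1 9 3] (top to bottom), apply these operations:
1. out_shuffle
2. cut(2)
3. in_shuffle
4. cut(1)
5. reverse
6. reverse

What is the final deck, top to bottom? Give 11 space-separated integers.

After op 1 (out_shuffle): [4 8 10 7 2 1 6 9 5 3 0]
After op 2 (cut(2)): [10 7 2 1 6 9 5 3 0 4 8]
After op 3 (in_shuffle): [9 10 5 7 3 2 0 1 4 6 8]
After op 4 (cut(1)): [10 5 7 3 2 0 1 4 6 8 9]
After op 5 (reverse): [9 8 6 4 1 0 2 3 7 5 10]
After op 6 (reverse): [10 5 7 3 2 0 1 4 6 8 9]

Answer: 10 5 7 3 2 0 1 4 6 8 9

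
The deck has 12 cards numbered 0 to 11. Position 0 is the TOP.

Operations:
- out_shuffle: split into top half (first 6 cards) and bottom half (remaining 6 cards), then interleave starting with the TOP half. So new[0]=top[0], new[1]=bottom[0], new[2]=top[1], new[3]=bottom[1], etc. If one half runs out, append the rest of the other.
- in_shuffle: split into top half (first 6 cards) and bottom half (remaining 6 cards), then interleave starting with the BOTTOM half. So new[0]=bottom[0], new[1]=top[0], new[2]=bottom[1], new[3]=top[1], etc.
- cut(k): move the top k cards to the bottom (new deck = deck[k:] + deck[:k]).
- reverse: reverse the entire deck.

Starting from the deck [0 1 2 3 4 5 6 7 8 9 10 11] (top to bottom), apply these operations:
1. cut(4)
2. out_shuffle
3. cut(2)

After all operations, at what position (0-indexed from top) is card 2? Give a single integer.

Answer: 7

Derivation:
After op 1 (cut(4)): [4 5 6 7 8 9 10 11 0 1 2 3]
After op 2 (out_shuffle): [4 10 5 11 6 0 7 1 8 2 9 3]
After op 3 (cut(2)): [5 11 6 0 7 1 8 2 9 3 4 10]
Card 2 is at position 7.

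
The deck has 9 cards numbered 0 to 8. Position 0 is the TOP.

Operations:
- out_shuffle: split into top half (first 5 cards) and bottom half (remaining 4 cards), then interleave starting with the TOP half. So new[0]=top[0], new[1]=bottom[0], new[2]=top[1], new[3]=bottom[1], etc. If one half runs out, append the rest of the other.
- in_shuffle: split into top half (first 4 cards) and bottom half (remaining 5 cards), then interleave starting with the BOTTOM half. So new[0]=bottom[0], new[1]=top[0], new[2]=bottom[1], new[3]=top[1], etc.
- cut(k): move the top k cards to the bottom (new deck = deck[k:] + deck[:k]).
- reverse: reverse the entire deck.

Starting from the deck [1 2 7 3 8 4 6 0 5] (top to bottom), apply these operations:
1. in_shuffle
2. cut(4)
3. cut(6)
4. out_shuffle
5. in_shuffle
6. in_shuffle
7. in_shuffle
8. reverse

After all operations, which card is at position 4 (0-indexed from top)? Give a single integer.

Answer: 3

Derivation:
After op 1 (in_shuffle): [8 1 4 2 6 7 0 3 5]
After op 2 (cut(4)): [6 7 0 3 5 8 1 4 2]
After op 3 (cut(6)): [1 4 2 6 7 0 3 5 8]
After op 4 (out_shuffle): [1 0 4 3 2 5 6 8 7]
After op 5 (in_shuffle): [2 1 5 0 6 4 8 3 7]
After op 6 (in_shuffle): [6 2 4 1 8 5 3 0 7]
After op 7 (in_shuffle): [8 6 5 2 3 4 0 1 7]
After op 8 (reverse): [7 1 0 4 3 2 5 6 8]
Position 4: card 3.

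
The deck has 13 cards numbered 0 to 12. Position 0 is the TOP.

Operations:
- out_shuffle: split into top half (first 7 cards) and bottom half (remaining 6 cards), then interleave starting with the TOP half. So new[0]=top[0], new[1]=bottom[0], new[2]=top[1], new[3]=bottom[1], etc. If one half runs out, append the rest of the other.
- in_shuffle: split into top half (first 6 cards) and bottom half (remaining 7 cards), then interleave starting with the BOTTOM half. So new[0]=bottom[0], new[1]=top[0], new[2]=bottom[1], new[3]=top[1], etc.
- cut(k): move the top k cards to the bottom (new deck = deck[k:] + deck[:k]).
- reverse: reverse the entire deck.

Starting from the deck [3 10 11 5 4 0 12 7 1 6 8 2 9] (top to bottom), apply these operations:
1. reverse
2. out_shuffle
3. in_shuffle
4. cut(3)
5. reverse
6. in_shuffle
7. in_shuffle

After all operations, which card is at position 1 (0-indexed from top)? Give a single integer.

Answer: 8

Derivation:
After op 1 (reverse): [9 2 8 6 1 7 12 0 4 5 11 10 3]
After op 2 (out_shuffle): [9 0 2 4 8 5 6 11 1 10 7 3 12]
After op 3 (in_shuffle): [6 9 11 0 1 2 10 4 7 8 3 5 12]
After op 4 (cut(3)): [0 1 2 10 4 7 8 3 5 12 6 9 11]
After op 5 (reverse): [11 9 6 12 5 3 8 7 4 10 2 1 0]
After op 6 (in_shuffle): [8 11 7 9 4 6 10 12 2 5 1 3 0]
After op 7 (in_shuffle): [10 8 12 11 2 7 5 9 1 4 3 6 0]
Position 1: card 8.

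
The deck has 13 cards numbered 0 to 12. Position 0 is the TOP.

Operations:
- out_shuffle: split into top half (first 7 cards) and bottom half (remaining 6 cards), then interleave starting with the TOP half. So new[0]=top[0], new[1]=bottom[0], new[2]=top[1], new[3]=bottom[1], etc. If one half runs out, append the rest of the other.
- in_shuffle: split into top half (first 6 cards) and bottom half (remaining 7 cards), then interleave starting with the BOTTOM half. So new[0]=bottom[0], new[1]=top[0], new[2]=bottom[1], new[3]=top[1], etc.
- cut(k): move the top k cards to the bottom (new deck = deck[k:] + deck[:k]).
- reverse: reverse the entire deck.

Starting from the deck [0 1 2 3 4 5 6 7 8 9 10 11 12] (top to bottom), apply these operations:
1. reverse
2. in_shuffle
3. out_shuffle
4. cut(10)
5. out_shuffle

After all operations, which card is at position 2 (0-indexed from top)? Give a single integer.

Answer: 0

Derivation:
After op 1 (reverse): [12 11 10 9 8 7 6 5 4 3 2 1 0]
After op 2 (in_shuffle): [6 12 5 11 4 10 3 9 2 8 1 7 0]
After op 3 (out_shuffle): [6 9 12 2 5 8 11 1 4 7 10 0 3]
After op 4 (cut(10)): [10 0 3 6 9 12 2 5 8 11 1 4 7]
After op 5 (out_shuffle): [10 5 0 8 3 11 6 1 9 4 12 7 2]
Position 2: card 0.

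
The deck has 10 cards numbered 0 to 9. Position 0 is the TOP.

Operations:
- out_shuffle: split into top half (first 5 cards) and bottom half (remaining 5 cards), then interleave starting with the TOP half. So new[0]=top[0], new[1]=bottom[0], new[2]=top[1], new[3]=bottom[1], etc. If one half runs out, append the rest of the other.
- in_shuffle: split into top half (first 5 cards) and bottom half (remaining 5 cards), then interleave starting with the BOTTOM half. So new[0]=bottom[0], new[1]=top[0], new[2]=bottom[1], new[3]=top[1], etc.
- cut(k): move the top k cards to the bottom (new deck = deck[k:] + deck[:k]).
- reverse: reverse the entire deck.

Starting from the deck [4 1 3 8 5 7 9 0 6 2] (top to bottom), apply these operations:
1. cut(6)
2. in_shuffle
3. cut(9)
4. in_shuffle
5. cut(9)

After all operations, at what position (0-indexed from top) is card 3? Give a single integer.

Answer: 8

Derivation:
After op 1 (cut(6)): [9 0 6 2 4 1 3 8 5 7]
After op 2 (in_shuffle): [1 9 3 0 8 6 5 2 7 4]
After op 3 (cut(9)): [4 1 9 3 0 8 6 5 2 7]
After op 4 (in_shuffle): [8 4 6 1 5 9 2 3 7 0]
After op 5 (cut(9)): [0 8 4 6 1 5 9 2 3 7]
Card 3 is at position 8.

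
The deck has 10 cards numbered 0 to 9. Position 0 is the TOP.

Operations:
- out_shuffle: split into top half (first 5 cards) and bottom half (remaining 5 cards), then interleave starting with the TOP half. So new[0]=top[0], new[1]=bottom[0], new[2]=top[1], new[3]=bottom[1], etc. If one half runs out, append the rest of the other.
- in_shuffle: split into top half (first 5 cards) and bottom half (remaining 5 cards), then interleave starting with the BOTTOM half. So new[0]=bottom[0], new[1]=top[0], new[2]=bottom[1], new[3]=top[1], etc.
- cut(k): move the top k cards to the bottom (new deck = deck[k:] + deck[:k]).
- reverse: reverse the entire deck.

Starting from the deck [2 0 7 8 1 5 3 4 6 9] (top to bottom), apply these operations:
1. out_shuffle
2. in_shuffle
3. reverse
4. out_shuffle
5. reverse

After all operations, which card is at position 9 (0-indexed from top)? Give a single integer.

Answer: 7

Derivation:
After op 1 (out_shuffle): [2 5 0 3 7 4 8 6 1 9]
After op 2 (in_shuffle): [4 2 8 5 6 0 1 3 9 7]
After op 3 (reverse): [7 9 3 1 0 6 5 8 2 4]
After op 4 (out_shuffle): [7 6 9 5 3 8 1 2 0 4]
After op 5 (reverse): [4 0 2 1 8 3 5 9 6 7]
Position 9: card 7.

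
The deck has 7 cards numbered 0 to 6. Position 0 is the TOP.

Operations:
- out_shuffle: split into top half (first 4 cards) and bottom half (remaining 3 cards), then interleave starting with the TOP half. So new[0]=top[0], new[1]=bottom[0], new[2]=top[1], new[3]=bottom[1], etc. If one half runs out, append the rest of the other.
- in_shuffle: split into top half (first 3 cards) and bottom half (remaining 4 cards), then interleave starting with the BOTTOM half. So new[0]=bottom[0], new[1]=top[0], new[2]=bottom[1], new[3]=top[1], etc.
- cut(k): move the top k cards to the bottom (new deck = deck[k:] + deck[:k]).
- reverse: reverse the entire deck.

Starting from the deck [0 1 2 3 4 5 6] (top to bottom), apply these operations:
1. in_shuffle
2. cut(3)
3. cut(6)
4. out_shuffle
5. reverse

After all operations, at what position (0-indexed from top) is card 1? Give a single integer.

After op 1 (in_shuffle): [3 0 4 1 5 2 6]
After op 2 (cut(3)): [1 5 2 6 3 0 4]
After op 3 (cut(6)): [4 1 5 2 6 3 0]
After op 4 (out_shuffle): [4 6 1 3 5 0 2]
After op 5 (reverse): [2 0 5 3 1 6 4]
Card 1 is at position 4.

Answer: 4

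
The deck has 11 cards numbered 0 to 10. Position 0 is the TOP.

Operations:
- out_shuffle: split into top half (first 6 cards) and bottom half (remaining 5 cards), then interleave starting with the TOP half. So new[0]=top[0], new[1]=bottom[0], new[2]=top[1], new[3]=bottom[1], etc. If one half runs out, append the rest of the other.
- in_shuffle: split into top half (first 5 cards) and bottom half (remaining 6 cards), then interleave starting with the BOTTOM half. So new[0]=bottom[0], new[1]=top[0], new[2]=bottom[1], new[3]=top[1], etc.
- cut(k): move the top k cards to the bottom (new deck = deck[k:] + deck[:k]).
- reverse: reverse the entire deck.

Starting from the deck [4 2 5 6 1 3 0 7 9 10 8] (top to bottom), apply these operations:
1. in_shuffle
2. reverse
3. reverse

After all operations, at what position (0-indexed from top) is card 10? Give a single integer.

Answer: 8

Derivation:
After op 1 (in_shuffle): [3 4 0 2 7 5 9 6 10 1 8]
After op 2 (reverse): [8 1 10 6 9 5 7 2 0 4 3]
After op 3 (reverse): [3 4 0 2 7 5 9 6 10 1 8]
Card 10 is at position 8.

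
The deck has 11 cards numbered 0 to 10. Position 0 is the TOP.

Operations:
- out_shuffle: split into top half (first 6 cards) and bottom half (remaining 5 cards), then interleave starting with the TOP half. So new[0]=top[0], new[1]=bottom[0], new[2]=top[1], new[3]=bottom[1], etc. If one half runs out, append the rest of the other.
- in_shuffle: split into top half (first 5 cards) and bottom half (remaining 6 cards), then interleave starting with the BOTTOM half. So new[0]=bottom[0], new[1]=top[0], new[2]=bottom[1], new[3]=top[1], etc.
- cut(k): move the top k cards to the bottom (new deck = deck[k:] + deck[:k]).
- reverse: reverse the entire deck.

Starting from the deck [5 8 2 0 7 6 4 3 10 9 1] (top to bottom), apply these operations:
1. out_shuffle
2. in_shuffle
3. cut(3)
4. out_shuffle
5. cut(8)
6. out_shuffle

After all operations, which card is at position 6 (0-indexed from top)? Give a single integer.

After op 1 (out_shuffle): [5 4 8 3 2 10 0 9 7 1 6]
After op 2 (in_shuffle): [10 5 0 4 9 8 7 3 1 2 6]
After op 3 (cut(3)): [4 9 8 7 3 1 2 6 10 5 0]
After op 4 (out_shuffle): [4 2 9 6 8 10 7 5 3 0 1]
After op 5 (cut(8)): [3 0 1 4 2 9 6 8 10 7 5]
After op 6 (out_shuffle): [3 6 0 8 1 10 4 7 2 5 9]
Position 6: card 4.

Answer: 4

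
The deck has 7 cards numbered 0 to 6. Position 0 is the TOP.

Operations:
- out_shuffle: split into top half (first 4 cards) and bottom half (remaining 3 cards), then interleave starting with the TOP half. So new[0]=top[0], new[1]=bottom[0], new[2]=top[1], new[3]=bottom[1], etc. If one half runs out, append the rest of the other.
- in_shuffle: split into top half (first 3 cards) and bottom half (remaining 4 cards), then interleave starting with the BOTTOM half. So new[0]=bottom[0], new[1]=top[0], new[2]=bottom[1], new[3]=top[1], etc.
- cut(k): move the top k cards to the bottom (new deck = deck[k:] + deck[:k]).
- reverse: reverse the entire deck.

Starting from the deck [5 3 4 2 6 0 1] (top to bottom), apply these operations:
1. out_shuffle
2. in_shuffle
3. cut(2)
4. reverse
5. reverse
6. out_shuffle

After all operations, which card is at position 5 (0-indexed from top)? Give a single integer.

After op 1 (out_shuffle): [5 6 3 0 4 1 2]
After op 2 (in_shuffle): [0 5 4 6 1 3 2]
After op 3 (cut(2)): [4 6 1 3 2 0 5]
After op 4 (reverse): [5 0 2 3 1 6 4]
After op 5 (reverse): [4 6 1 3 2 0 5]
After op 6 (out_shuffle): [4 2 6 0 1 5 3]
Position 5: card 5.

Answer: 5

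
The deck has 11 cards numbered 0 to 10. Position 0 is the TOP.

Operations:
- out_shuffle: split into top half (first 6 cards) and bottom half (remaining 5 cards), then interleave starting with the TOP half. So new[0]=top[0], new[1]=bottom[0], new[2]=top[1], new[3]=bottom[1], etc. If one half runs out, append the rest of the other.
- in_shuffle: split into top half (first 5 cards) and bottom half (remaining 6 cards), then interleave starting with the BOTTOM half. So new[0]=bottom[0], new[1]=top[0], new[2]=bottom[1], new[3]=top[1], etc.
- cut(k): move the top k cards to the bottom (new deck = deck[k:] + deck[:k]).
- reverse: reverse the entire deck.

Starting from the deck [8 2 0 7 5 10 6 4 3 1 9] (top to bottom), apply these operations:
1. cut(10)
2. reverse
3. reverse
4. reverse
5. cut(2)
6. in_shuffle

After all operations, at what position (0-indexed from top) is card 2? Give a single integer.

After op 1 (cut(10)): [9 8 2 0 7 5 10 6 4 3 1]
After op 2 (reverse): [1 3 4 6 10 5 7 0 2 8 9]
After op 3 (reverse): [9 8 2 0 7 5 10 6 4 3 1]
After op 4 (reverse): [1 3 4 6 10 5 7 0 2 8 9]
After op 5 (cut(2)): [4 6 10 5 7 0 2 8 9 1 3]
After op 6 (in_shuffle): [0 4 2 6 8 10 9 5 1 7 3]
Card 2 is at position 2.

Answer: 2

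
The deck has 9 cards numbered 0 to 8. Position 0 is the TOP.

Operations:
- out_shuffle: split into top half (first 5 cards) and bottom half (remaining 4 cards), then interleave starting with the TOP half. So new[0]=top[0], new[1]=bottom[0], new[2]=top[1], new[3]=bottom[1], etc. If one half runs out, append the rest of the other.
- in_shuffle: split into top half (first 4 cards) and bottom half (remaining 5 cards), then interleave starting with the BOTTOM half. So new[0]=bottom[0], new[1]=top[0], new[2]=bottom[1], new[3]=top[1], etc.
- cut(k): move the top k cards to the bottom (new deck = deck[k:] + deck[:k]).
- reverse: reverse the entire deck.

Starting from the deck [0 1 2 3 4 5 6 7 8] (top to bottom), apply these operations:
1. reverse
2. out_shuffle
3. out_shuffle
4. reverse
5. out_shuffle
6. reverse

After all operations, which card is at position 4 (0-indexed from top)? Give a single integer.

Answer: 2

Derivation:
After op 1 (reverse): [8 7 6 5 4 3 2 1 0]
After op 2 (out_shuffle): [8 3 7 2 6 1 5 0 4]
After op 3 (out_shuffle): [8 1 3 5 7 0 2 4 6]
After op 4 (reverse): [6 4 2 0 7 5 3 1 8]
After op 5 (out_shuffle): [6 5 4 3 2 1 0 8 7]
After op 6 (reverse): [7 8 0 1 2 3 4 5 6]
Position 4: card 2.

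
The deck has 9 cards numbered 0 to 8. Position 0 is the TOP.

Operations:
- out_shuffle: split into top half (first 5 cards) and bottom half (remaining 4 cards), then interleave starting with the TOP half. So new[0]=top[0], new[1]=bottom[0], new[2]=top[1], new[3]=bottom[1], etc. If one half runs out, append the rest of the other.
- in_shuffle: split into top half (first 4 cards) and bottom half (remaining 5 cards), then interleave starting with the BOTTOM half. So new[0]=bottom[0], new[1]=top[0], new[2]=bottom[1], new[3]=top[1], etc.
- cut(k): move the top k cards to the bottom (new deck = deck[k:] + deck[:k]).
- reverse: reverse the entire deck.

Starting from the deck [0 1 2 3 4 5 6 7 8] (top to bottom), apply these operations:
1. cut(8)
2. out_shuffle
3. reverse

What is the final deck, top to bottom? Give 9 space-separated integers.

After op 1 (cut(8)): [8 0 1 2 3 4 5 6 7]
After op 2 (out_shuffle): [8 4 0 5 1 6 2 7 3]
After op 3 (reverse): [3 7 2 6 1 5 0 4 8]

Answer: 3 7 2 6 1 5 0 4 8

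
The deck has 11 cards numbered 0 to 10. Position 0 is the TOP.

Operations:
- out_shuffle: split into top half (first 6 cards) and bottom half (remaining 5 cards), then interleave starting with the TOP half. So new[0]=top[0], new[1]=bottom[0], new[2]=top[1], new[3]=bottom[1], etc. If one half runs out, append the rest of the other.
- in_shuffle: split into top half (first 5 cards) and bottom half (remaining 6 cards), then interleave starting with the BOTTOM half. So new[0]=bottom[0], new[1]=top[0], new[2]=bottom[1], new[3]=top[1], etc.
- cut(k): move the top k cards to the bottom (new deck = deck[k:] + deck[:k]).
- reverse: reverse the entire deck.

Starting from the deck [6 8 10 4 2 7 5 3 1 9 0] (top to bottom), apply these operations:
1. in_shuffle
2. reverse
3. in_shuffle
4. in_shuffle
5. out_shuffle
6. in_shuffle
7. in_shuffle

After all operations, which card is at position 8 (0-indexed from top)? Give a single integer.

After op 1 (in_shuffle): [7 6 5 8 3 10 1 4 9 2 0]
After op 2 (reverse): [0 2 9 4 1 10 3 8 5 6 7]
After op 3 (in_shuffle): [10 0 3 2 8 9 5 4 6 1 7]
After op 4 (in_shuffle): [9 10 5 0 4 3 6 2 1 8 7]
After op 5 (out_shuffle): [9 6 10 2 5 1 0 8 4 7 3]
After op 6 (in_shuffle): [1 9 0 6 8 10 4 2 7 5 3]
After op 7 (in_shuffle): [10 1 4 9 2 0 7 6 5 8 3]
Position 8: card 5.

Answer: 5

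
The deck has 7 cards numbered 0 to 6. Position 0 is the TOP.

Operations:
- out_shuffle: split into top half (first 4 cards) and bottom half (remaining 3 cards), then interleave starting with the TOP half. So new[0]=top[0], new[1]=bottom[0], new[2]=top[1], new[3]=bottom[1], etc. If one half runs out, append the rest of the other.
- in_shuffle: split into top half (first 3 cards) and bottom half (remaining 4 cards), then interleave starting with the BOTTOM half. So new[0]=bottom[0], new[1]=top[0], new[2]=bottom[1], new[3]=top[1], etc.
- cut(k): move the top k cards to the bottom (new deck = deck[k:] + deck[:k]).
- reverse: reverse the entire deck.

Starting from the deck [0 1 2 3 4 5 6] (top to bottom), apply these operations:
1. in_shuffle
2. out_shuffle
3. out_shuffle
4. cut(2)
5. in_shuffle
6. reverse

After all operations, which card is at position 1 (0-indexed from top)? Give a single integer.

After op 1 (in_shuffle): [3 0 4 1 5 2 6]
After op 2 (out_shuffle): [3 5 0 2 4 6 1]
After op 3 (out_shuffle): [3 4 5 6 0 1 2]
After op 4 (cut(2)): [5 6 0 1 2 3 4]
After op 5 (in_shuffle): [1 5 2 6 3 0 4]
After op 6 (reverse): [4 0 3 6 2 5 1]
Position 1: card 0.

Answer: 0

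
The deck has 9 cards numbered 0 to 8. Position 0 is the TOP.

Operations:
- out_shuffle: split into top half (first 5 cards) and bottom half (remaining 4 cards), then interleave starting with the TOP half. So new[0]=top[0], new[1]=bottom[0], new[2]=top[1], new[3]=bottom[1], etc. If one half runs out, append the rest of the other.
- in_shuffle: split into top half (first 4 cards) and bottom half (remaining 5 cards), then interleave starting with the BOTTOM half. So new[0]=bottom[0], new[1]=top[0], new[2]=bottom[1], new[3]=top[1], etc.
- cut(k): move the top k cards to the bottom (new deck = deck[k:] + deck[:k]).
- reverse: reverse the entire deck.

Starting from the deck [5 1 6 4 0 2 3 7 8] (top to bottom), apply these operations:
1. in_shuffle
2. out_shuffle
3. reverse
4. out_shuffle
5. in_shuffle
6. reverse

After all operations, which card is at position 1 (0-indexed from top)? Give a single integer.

Answer: 5

Derivation:
After op 1 (in_shuffle): [0 5 2 1 3 6 7 4 8]
After op 2 (out_shuffle): [0 6 5 7 2 4 1 8 3]
After op 3 (reverse): [3 8 1 4 2 7 5 6 0]
After op 4 (out_shuffle): [3 7 8 5 1 6 4 0 2]
After op 5 (in_shuffle): [1 3 6 7 4 8 0 5 2]
After op 6 (reverse): [2 5 0 8 4 7 6 3 1]
Position 1: card 5.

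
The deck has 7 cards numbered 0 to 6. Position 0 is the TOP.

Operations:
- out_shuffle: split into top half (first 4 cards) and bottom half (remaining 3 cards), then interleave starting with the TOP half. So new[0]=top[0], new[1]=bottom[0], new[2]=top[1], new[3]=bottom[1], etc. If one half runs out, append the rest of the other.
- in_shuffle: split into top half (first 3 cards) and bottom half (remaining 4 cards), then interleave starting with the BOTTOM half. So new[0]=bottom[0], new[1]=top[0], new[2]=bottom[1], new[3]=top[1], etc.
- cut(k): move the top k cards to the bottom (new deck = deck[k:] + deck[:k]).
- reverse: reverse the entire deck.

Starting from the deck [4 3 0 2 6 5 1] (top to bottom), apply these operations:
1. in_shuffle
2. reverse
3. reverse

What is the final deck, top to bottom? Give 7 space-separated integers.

Answer: 2 4 6 3 5 0 1

Derivation:
After op 1 (in_shuffle): [2 4 6 3 5 0 1]
After op 2 (reverse): [1 0 5 3 6 4 2]
After op 3 (reverse): [2 4 6 3 5 0 1]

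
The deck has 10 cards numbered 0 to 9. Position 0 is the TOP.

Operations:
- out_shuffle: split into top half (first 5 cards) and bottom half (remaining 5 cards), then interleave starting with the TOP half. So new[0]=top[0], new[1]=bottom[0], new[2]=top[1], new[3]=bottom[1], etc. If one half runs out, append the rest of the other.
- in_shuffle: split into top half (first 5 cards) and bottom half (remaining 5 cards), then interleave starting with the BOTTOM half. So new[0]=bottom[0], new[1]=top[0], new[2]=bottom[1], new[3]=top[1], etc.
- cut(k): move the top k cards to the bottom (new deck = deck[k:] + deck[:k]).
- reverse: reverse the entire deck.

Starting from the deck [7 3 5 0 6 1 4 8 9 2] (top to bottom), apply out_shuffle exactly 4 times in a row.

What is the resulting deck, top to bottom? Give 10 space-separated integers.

Answer: 7 6 9 0 8 5 4 3 1 2

Derivation:
After op 1 (out_shuffle): [7 1 3 4 5 8 0 9 6 2]
After op 2 (out_shuffle): [7 8 1 0 3 9 4 6 5 2]
After op 3 (out_shuffle): [7 9 8 4 1 6 0 5 3 2]
After op 4 (out_shuffle): [7 6 9 0 8 5 4 3 1 2]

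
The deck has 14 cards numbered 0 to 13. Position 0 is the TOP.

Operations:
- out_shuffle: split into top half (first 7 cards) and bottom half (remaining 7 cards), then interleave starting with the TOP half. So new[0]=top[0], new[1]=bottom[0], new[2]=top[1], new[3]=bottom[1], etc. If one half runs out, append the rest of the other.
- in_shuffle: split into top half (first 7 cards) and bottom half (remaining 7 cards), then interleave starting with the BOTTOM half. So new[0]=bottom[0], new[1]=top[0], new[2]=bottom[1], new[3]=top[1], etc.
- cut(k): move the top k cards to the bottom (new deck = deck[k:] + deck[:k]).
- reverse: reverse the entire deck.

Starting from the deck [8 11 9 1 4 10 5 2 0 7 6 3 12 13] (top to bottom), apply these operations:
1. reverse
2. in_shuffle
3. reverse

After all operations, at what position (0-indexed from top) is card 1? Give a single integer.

Answer: 7

Derivation:
After op 1 (reverse): [13 12 3 6 7 0 2 5 10 4 1 9 11 8]
After op 2 (in_shuffle): [5 13 10 12 4 3 1 6 9 7 11 0 8 2]
After op 3 (reverse): [2 8 0 11 7 9 6 1 3 4 12 10 13 5]
Card 1 is at position 7.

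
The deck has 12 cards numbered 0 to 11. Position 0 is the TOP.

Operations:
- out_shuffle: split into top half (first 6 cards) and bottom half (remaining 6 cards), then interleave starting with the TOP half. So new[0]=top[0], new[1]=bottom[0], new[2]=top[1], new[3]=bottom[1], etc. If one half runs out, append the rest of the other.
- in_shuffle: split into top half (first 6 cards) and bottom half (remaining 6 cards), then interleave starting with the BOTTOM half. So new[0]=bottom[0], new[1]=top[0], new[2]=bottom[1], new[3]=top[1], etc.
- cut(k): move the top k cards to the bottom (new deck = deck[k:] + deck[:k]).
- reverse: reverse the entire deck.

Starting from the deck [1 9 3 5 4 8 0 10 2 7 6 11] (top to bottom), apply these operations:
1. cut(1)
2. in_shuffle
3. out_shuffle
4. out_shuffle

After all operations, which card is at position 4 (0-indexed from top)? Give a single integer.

Answer: 9

Derivation:
After op 1 (cut(1)): [9 3 5 4 8 0 10 2 7 6 11 1]
After op 2 (in_shuffle): [10 9 2 3 7 5 6 4 11 8 1 0]
After op 3 (out_shuffle): [10 6 9 4 2 11 3 8 7 1 5 0]
After op 4 (out_shuffle): [10 3 6 8 9 7 4 1 2 5 11 0]
Position 4: card 9.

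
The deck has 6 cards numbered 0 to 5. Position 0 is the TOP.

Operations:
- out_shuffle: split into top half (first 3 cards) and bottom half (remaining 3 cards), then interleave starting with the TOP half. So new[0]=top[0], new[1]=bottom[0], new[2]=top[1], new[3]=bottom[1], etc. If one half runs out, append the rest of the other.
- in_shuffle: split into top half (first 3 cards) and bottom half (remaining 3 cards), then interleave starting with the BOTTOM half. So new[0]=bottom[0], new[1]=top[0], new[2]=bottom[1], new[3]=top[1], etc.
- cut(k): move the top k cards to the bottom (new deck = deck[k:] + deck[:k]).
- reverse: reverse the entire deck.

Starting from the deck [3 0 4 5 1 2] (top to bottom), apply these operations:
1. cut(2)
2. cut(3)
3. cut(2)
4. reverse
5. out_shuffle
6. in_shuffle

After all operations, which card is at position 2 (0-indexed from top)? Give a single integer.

Answer: 1

Derivation:
After op 1 (cut(2)): [4 5 1 2 3 0]
After op 2 (cut(3)): [2 3 0 4 5 1]
After op 3 (cut(2)): [0 4 5 1 2 3]
After op 4 (reverse): [3 2 1 5 4 0]
After op 5 (out_shuffle): [3 5 2 4 1 0]
After op 6 (in_shuffle): [4 3 1 5 0 2]
Position 2: card 1.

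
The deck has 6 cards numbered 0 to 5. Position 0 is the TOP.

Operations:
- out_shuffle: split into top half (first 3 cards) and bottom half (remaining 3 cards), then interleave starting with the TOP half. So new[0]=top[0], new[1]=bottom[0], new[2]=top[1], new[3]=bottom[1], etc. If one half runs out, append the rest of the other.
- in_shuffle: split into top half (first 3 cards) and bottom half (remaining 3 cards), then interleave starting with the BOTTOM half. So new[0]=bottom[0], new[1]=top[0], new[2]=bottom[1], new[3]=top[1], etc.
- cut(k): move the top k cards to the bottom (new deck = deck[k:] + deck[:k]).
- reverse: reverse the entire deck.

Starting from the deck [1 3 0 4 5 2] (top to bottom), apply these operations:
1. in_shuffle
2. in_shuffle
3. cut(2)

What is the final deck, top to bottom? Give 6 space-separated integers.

After op 1 (in_shuffle): [4 1 5 3 2 0]
After op 2 (in_shuffle): [3 4 2 1 0 5]
After op 3 (cut(2)): [2 1 0 5 3 4]

Answer: 2 1 0 5 3 4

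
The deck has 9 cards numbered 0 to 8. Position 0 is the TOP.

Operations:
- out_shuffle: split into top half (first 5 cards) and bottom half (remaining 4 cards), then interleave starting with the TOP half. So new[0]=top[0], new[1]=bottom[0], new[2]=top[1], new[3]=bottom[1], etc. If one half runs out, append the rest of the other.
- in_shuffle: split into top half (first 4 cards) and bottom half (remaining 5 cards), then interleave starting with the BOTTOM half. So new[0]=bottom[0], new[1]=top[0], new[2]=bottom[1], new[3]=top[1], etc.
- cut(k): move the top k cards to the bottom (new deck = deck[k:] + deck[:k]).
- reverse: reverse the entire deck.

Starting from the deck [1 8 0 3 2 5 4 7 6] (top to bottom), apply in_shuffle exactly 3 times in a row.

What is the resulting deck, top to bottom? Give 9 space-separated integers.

After op 1 (in_shuffle): [2 1 5 8 4 0 7 3 6]
After op 2 (in_shuffle): [4 2 0 1 7 5 3 8 6]
After op 3 (in_shuffle): [7 4 5 2 3 0 8 1 6]

Answer: 7 4 5 2 3 0 8 1 6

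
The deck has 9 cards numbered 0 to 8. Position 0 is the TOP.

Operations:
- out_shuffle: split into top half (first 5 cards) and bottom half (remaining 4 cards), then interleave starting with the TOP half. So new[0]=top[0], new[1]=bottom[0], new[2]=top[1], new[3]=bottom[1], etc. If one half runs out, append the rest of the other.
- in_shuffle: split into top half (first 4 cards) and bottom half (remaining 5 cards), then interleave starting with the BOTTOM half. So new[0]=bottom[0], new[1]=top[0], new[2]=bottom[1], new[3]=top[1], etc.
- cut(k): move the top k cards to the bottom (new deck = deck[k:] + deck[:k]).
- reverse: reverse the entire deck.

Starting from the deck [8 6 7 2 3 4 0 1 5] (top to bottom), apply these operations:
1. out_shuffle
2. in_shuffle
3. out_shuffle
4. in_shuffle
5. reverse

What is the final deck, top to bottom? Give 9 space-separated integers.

Answer: 2 5 3 8 4 6 0 7 1

Derivation:
After op 1 (out_shuffle): [8 4 6 0 7 1 2 5 3]
After op 2 (in_shuffle): [7 8 1 4 2 6 5 0 3]
After op 3 (out_shuffle): [7 6 8 5 1 0 4 3 2]
After op 4 (in_shuffle): [1 7 0 6 4 8 3 5 2]
After op 5 (reverse): [2 5 3 8 4 6 0 7 1]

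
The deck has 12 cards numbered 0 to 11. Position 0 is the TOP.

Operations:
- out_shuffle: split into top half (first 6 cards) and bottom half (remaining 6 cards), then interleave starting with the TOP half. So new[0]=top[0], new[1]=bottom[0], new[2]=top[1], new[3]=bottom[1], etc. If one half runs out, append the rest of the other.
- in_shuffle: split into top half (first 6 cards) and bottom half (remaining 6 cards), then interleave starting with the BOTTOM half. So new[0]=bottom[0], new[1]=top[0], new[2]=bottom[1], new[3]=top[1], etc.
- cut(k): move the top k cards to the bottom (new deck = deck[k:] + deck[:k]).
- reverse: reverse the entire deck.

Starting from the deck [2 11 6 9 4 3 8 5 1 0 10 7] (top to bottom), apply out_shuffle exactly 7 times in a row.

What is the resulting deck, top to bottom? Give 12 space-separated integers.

Answer: 2 1 3 6 10 5 4 11 0 8 9 7

Derivation:
After op 1 (out_shuffle): [2 8 11 5 6 1 9 0 4 10 3 7]
After op 2 (out_shuffle): [2 9 8 0 11 4 5 10 6 3 1 7]
After op 3 (out_shuffle): [2 5 9 10 8 6 0 3 11 1 4 7]
After op 4 (out_shuffle): [2 0 5 3 9 11 10 1 8 4 6 7]
After op 5 (out_shuffle): [2 10 0 1 5 8 3 4 9 6 11 7]
After op 6 (out_shuffle): [2 3 10 4 0 9 1 6 5 11 8 7]
After op 7 (out_shuffle): [2 1 3 6 10 5 4 11 0 8 9 7]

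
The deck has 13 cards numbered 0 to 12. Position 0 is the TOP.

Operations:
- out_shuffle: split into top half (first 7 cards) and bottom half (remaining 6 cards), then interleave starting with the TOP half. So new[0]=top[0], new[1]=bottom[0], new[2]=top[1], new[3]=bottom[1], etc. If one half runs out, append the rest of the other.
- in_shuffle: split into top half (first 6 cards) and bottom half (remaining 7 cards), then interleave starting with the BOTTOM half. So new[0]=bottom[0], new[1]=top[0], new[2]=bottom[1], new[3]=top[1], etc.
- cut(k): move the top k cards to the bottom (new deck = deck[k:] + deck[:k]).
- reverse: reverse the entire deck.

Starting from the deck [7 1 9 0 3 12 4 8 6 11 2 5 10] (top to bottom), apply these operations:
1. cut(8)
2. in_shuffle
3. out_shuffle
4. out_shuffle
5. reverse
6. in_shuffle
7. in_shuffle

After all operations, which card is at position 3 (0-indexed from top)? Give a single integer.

Answer: 11

Derivation:
After op 1 (cut(8)): [6 11 2 5 10 7 1 9 0 3 12 4 8]
After op 2 (in_shuffle): [1 6 9 11 0 2 3 5 12 10 4 7 8]
After op 3 (out_shuffle): [1 5 6 12 9 10 11 4 0 7 2 8 3]
After op 4 (out_shuffle): [1 4 5 0 6 7 12 2 9 8 10 3 11]
After op 5 (reverse): [11 3 10 8 9 2 12 7 6 0 5 4 1]
After op 6 (in_shuffle): [12 11 7 3 6 10 0 8 5 9 4 2 1]
After op 7 (in_shuffle): [0 12 8 11 5 7 9 3 4 6 2 10 1]
Position 3: card 11.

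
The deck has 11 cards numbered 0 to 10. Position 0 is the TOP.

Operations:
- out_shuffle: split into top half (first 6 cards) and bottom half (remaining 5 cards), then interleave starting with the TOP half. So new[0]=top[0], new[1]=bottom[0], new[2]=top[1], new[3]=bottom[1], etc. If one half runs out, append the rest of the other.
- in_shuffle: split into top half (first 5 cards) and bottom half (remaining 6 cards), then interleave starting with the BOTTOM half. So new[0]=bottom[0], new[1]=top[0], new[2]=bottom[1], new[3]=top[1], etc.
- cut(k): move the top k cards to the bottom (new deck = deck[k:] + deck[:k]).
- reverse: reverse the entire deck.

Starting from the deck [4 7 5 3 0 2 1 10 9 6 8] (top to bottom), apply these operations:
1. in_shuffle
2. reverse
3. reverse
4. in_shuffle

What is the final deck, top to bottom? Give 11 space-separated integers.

After op 1 (in_shuffle): [2 4 1 7 10 5 9 3 6 0 8]
After op 2 (reverse): [8 0 6 3 9 5 10 7 1 4 2]
After op 3 (reverse): [2 4 1 7 10 5 9 3 6 0 8]
After op 4 (in_shuffle): [5 2 9 4 3 1 6 7 0 10 8]

Answer: 5 2 9 4 3 1 6 7 0 10 8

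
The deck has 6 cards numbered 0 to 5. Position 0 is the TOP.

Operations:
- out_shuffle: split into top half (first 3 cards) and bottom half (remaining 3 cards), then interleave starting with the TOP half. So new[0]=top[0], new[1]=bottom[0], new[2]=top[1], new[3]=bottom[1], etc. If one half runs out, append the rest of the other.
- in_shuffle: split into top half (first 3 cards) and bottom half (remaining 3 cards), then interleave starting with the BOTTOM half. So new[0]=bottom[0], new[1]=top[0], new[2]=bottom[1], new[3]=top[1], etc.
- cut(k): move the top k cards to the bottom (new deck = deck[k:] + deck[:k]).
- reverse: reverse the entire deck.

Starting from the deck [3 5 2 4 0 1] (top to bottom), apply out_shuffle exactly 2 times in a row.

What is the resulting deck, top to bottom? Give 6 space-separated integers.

After op 1 (out_shuffle): [3 4 5 0 2 1]
After op 2 (out_shuffle): [3 0 4 2 5 1]

Answer: 3 0 4 2 5 1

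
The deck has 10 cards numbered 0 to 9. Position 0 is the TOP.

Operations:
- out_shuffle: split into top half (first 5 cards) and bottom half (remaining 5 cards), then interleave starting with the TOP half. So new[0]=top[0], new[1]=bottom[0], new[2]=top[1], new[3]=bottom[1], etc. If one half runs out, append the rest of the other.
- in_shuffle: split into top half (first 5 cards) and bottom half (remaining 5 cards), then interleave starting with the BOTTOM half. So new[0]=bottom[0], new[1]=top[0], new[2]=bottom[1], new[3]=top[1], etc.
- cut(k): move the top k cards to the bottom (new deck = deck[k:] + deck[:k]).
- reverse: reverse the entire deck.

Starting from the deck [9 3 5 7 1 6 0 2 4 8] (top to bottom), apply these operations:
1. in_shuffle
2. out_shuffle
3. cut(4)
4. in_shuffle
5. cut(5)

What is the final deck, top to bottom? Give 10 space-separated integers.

Answer: 3 9 8 4 2 1 0 6 7 5

Derivation:
After op 1 (in_shuffle): [6 9 0 3 2 5 4 7 8 1]
After op 2 (out_shuffle): [6 5 9 4 0 7 3 8 2 1]
After op 3 (cut(4)): [0 7 3 8 2 1 6 5 9 4]
After op 4 (in_shuffle): [1 0 6 7 5 3 9 8 4 2]
After op 5 (cut(5)): [3 9 8 4 2 1 0 6 7 5]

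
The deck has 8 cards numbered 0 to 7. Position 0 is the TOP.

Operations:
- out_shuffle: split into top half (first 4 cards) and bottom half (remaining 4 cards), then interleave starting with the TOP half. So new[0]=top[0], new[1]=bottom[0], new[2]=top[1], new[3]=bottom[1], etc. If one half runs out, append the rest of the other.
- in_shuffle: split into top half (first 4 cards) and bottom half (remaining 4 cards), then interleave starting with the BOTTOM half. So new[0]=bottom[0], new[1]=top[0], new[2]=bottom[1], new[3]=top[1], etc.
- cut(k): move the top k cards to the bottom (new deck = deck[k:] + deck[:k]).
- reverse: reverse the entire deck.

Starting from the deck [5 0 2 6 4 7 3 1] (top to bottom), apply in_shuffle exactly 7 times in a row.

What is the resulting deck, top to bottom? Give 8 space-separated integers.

Answer: 4 5 7 0 3 2 1 6

Derivation:
After op 1 (in_shuffle): [4 5 7 0 3 2 1 6]
After op 2 (in_shuffle): [3 4 2 5 1 7 6 0]
After op 3 (in_shuffle): [1 3 7 4 6 2 0 5]
After op 4 (in_shuffle): [6 1 2 3 0 7 5 4]
After op 5 (in_shuffle): [0 6 7 1 5 2 4 3]
After op 6 (in_shuffle): [5 0 2 6 4 7 3 1]
After op 7 (in_shuffle): [4 5 7 0 3 2 1 6]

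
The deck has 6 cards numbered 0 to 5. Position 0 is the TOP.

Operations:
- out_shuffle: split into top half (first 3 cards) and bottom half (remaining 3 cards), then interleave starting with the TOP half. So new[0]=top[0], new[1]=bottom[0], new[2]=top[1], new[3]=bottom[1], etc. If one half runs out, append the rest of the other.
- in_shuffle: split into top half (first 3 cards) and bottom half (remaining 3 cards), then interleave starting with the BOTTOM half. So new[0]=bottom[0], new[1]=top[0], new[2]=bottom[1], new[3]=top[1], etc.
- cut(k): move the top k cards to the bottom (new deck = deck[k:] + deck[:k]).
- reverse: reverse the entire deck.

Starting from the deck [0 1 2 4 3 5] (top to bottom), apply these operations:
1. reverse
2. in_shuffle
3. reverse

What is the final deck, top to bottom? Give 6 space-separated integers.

After op 1 (reverse): [5 3 4 2 1 0]
After op 2 (in_shuffle): [2 5 1 3 0 4]
After op 3 (reverse): [4 0 3 1 5 2]

Answer: 4 0 3 1 5 2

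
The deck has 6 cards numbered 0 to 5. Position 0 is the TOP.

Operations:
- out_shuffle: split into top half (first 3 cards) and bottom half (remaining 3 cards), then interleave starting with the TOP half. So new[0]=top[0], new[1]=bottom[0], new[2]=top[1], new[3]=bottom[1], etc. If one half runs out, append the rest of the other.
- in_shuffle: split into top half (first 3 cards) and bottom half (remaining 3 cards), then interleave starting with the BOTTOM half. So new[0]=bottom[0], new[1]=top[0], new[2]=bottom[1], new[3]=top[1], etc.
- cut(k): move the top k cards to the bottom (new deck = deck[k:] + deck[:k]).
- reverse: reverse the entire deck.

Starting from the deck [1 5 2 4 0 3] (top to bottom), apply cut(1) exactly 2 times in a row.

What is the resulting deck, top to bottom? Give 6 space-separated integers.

Answer: 2 4 0 3 1 5

Derivation:
After op 1 (cut(1)): [5 2 4 0 3 1]
After op 2 (cut(1)): [2 4 0 3 1 5]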